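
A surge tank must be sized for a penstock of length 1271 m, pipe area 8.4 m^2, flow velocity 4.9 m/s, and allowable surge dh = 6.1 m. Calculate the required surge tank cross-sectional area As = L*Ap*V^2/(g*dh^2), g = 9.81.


As = 1271 * 8.4 * 4.9^2 / (9.81 * 6.1^2) = 702.2445 m^2


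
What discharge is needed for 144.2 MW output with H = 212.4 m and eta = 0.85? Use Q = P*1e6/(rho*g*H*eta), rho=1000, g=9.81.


Q = 144.2 * 1e6 / (1000 * 9.81 * 212.4 * 0.85) = 81.4184 m^3/s


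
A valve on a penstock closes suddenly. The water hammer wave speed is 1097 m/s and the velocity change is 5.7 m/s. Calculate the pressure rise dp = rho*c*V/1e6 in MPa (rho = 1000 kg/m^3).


dp = 1000 * 1097 * 5.7 / 1e6 = 6.2529 MPa


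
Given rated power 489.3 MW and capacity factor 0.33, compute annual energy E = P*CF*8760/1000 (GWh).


E = 489.3 * 0.33 * 8760 / 1000 = 1414.4684 GWh


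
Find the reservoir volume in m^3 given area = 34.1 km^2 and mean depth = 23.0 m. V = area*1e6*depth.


V = 34.1 * 1e6 * 23.0 = 7.8430e+08 m^3


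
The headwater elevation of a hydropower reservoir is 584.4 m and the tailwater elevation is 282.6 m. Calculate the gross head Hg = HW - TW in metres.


Hg = 584.4 - 282.6 = 301.8000 m


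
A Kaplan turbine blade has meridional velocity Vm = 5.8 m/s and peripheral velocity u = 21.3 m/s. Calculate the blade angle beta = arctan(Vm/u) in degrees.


beta = arctan(5.8 / 21.3) = 15.2324 degrees


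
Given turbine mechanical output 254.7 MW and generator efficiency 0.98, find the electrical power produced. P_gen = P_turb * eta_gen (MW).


P_gen = 254.7 * 0.98 = 249.6060 MW


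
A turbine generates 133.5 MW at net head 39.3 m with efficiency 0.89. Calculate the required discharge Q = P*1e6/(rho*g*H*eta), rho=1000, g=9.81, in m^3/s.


Q = 133.5 * 1e6 / (1000 * 9.81 * 39.3 * 0.89) = 389.0718 m^3/s


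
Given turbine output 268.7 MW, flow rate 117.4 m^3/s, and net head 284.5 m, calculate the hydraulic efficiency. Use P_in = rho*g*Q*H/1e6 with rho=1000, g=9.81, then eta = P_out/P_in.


P_in = 1000 * 9.81 * 117.4 * 284.5 / 1e6 = 327.6569 MW
eta = 268.7 / 327.6569 = 0.8201


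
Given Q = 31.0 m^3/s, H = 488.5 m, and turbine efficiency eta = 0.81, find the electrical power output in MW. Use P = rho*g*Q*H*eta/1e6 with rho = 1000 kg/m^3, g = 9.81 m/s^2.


P = 1000 * 9.81 * 31.0 * 488.5 * 0.81 / 1e6 = 120.3318 MW


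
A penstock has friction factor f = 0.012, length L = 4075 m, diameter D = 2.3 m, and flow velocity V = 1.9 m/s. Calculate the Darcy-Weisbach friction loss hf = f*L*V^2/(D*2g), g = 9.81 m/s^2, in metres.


hf = 0.012 * 4075 * 1.9^2 / (2.3 * 2 * 9.81) = 3.9119 m


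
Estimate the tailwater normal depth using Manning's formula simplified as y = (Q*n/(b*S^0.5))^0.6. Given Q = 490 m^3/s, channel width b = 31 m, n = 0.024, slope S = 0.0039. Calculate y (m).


y = (490 * 0.024 / (31 * 0.0039^0.5))^0.6 = 2.9519 m


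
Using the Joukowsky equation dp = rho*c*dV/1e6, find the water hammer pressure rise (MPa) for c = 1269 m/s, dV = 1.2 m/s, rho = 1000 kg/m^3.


dp = 1000 * 1269 * 1.2 / 1e6 = 1.5228 MPa


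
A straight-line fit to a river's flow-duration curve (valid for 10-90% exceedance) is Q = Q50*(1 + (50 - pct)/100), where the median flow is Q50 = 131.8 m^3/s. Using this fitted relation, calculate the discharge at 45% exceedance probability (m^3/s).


Q = 131.8 * (1 + (50 - 45)/100) = 138.3900 m^3/s


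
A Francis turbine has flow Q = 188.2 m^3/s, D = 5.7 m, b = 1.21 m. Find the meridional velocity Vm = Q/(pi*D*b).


Vm = 188.2 / (pi * 5.7 * 1.21) = 8.6858 m/s


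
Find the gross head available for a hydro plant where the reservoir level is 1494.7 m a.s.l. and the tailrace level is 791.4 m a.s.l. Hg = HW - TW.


Hg = 1494.7 - 791.4 = 703.3000 m


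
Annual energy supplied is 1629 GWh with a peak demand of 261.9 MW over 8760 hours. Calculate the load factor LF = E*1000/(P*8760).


LF = 1629 * 1000 / (261.9 * 8760) = 0.7100


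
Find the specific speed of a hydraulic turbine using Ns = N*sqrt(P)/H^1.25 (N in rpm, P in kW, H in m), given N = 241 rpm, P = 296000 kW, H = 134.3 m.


Ns = 241 * 296000^0.5 / 134.3^1.25 = 286.7926


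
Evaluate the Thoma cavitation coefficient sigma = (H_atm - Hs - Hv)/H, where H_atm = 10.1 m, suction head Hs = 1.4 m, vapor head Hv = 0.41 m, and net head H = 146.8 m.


sigma = (10.1 - 1.4 - 0.41) / 146.8 = 0.0565


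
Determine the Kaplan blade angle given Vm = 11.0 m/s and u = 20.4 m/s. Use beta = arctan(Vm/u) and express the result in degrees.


beta = arctan(11.0 / 20.4) = 28.3342 degrees


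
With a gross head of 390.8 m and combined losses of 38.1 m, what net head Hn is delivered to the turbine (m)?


Hn = 390.8 - 38.1 = 352.7000 m


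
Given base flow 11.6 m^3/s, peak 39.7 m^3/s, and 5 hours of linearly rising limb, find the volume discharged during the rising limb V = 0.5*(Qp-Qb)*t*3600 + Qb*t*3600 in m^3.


V = 0.5*(39.7 - 11.6)*5*3600 + 11.6*5*3600 = 461700.0000 m^3


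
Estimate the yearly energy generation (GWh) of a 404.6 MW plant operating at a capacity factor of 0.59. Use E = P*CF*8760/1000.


E = 404.6 * 0.59 * 8760 / 1000 = 2091.1346 GWh


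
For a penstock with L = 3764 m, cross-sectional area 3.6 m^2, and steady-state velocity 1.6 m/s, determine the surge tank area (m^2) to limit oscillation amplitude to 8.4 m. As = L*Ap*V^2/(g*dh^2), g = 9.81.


As = 3764 * 3.6 * 1.6^2 / (9.81 * 8.4^2) = 50.1146 m^2


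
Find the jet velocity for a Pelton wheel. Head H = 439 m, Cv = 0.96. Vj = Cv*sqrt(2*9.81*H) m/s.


Vj = 0.96 * sqrt(2*9.81*439) = 89.0949 m/s


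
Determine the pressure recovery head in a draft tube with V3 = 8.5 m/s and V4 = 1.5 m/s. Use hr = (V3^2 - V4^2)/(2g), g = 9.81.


hr = (8.5^2 - 1.5^2) / (2*9.81) = 3.5678 m


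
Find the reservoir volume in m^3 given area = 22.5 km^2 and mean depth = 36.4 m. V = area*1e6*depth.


V = 22.5 * 1e6 * 36.4 = 8.1900e+08 m^3


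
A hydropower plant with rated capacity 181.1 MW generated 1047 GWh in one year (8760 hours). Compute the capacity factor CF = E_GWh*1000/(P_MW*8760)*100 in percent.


CF = 1047 * 1000 / (181.1 * 8760) * 100 = 65.9970 %


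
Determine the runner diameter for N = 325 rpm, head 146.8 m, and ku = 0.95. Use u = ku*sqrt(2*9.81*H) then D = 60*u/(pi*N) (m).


u = 0.95 * sqrt(2*9.81*146.8) = 50.9843 m/s
D = 60 * 50.9843 / (pi * 325) = 2.9961 m


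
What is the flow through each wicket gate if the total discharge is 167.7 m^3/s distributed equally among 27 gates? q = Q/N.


q = 167.7 / 27 = 6.2111 m^3/s


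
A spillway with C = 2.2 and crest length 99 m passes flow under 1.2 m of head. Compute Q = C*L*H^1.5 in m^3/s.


Q = 2.2 * 99 * 1.2^1.5 = 286.3055 m^3/s


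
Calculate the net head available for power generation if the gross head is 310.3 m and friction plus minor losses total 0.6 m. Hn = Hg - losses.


Hn = 310.3 - 0.6 = 309.7000 m


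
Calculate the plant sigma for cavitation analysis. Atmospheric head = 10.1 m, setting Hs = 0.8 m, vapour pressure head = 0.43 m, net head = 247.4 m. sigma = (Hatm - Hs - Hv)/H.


sigma = (10.1 - 0.8 - 0.43) / 247.4 = 0.0359


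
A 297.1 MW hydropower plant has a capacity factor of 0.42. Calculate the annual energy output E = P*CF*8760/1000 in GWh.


E = 297.1 * 0.42 * 8760 / 1000 = 1093.0903 GWh


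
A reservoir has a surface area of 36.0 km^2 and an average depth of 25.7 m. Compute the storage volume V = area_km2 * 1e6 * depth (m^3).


V = 36.0 * 1e6 * 25.7 = 9.2520e+08 m^3


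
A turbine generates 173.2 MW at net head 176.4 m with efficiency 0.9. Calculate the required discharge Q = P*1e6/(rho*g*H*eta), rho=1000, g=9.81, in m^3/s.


Q = 173.2 * 1e6 / (1000 * 9.81 * 176.4 * 0.9) = 111.2085 m^3/s


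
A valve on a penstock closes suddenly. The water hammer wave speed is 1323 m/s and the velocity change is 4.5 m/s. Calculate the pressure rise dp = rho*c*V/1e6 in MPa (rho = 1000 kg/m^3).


dp = 1000 * 1323 * 4.5 / 1e6 = 5.9535 MPa


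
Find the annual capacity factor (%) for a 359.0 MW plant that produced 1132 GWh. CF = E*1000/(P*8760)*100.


CF = 1132 * 1000 / (359.0 * 8760) * 100 = 35.9955 %


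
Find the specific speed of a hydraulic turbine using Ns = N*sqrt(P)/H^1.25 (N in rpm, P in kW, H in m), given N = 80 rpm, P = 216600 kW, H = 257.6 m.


Ns = 80 * 216600^0.5 / 257.6^1.25 = 36.0775


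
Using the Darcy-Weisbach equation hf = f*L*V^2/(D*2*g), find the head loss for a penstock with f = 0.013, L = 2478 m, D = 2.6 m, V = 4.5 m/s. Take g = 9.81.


hf = 0.013 * 2478 * 4.5^2 / (2.6 * 2 * 9.81) = 12.7878 m


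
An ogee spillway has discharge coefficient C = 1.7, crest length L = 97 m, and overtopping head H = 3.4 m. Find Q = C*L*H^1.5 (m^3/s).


Q = 1.7 * 97 * 3.4^1.5 = 1033.8060 m^3/s


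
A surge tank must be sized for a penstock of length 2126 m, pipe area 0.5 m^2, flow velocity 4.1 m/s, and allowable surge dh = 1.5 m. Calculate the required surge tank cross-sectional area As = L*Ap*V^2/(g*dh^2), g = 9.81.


As = 2126 * 0.5 * 4.1^2 / (9.81 * 1.5^2) = 809.5608 m^2


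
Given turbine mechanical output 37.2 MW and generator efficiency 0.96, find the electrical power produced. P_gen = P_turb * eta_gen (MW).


P_gen = 37.2 * 0.96 = 35.7120 MW


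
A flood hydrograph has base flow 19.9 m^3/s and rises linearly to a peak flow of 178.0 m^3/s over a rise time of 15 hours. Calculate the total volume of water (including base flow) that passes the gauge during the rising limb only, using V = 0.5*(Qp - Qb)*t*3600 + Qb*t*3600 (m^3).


V = 0.5*(178.0 - 19.9)*15*3600 + 19.9*15*3600 = 5.3433e+06 m^3


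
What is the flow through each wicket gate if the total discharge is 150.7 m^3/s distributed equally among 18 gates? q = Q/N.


q = 150.7 / 18 = 8.3722 m^3/s


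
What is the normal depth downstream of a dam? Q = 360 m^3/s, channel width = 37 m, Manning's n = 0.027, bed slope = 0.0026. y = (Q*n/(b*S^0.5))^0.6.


y = (360 * 0.027 / (37 * 0.0026^0.5))^0.6 = 2.6742 m


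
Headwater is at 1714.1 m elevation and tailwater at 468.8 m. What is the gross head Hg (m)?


Hg = 1714.1 - 468.8 = 1245.3000 m


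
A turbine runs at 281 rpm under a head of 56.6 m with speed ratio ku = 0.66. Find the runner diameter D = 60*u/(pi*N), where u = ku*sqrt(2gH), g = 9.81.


u = 0.66 * sqrt(2*9.81*56.6) = 21.9939 m/s
D = 60 * 21.9939 / (pi * 281) = 1.4948 m


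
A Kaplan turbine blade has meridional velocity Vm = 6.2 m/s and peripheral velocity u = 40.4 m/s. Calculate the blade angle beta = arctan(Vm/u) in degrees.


beta = arctan(6.2 / 40.4) = 8.7248 degrees


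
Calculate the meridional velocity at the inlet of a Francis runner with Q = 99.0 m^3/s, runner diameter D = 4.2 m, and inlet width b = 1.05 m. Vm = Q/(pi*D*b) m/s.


Vm = 99.0 / (pi * 4.2 * 1.05) = 7.1457 m/s


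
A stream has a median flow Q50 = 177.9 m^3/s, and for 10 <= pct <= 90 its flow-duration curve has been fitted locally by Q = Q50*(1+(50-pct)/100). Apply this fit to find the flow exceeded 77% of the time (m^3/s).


Q = 177.9 * (1 + (50 - 77)/100) = 129.8670 m^3/s


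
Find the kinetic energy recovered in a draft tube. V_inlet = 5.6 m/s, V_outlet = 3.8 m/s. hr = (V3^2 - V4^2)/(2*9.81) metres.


hr = (5.6^2 - 3.8^2) / (2*9.81) = 0.8624 m


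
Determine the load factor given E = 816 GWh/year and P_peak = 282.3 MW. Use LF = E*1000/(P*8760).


LF = 816 * 1000 / (282.3 * 8760) = 0.3300


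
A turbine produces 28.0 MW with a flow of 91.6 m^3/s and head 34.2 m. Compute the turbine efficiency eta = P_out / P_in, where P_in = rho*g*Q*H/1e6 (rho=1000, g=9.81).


P_in = 1000 * 9.81 * 91.6 * 34.2 / 1e6 = 30.7320 MW
eta = 28.0 / 30.7320 = 0.9111


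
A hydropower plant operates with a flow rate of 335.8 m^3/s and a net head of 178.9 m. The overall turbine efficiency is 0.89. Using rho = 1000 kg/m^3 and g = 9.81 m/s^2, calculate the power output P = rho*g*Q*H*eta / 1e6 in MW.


P = 1000 * 9.81 * 335.8 * 178.9 * 0.89 / 1e6 = 524.5055 MW


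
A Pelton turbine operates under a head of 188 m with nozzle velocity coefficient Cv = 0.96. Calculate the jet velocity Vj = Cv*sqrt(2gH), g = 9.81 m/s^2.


Vj = 0.96 * sqrt(2*9.81*188) = 58.3042 m/s


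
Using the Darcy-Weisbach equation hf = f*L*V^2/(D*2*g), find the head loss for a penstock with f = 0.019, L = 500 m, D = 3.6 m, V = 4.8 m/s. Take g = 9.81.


hf = 0.019 * 500 * 4.8^2 / (3.6 * 2 * 9.81) = 3.0989 m


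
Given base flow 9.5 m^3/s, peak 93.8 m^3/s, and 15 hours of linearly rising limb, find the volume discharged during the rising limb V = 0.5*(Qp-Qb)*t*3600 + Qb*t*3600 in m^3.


V = 0.5*(93.8 - 9.5)*15*3600 + 9.5*15*3600 = 2.7891e+06 m^3


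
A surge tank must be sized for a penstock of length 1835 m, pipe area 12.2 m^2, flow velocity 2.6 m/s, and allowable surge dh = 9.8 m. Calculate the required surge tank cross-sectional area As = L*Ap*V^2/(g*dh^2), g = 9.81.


As = 1835 * 12.2 * 2.6^2 / (9.81 * 9.8^2) = 160.6281 m^2


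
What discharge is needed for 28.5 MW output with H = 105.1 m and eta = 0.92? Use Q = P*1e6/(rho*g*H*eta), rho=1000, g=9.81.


Q = 28.5 * 1e6 / (1000 * 9.81 * 105.1 * 0.92) = 30.0459 m^3/s


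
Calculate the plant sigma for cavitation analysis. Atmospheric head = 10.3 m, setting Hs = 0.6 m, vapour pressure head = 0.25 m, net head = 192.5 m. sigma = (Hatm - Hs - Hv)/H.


sigma = (10.3 - 0.6 - 0.25) / 192.5 = 0.0491


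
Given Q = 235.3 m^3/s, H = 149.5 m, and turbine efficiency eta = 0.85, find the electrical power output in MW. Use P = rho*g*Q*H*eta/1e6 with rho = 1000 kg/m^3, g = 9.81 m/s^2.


P = 1000 * 9.81 * 235.3 * 149.5 * 0.85 / 1e6 = 293.3263 MW


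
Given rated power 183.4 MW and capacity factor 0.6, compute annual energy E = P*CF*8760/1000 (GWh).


E = 183.4 * 0.6 * 8760 / 1000 = 963.9504 GWh


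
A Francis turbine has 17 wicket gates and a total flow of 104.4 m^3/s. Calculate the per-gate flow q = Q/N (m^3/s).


q = 104.4 / 17 = 6.1412 m^3/s


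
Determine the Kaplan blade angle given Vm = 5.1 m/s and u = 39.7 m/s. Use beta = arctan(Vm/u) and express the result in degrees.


beta = arctan(5.1 / 39.7) = 7.3203 degrees


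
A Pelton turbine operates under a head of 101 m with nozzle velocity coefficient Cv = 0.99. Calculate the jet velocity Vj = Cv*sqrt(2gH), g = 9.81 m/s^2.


Vj = 0.99 * sqrt(2*9.81*101) = 44.0702 m/s


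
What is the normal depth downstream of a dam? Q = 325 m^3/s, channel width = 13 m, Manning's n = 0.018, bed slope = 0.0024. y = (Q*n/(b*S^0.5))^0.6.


y = (325 * 0.018 / (13 * 0.0024^0.5))^0.6 = 3.7832 m


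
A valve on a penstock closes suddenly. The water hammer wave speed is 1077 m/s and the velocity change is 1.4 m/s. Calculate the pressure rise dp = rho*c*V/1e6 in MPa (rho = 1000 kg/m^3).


dp = 1000 * 1077 * 1.4 / 1e6 = 1.5078 MPa


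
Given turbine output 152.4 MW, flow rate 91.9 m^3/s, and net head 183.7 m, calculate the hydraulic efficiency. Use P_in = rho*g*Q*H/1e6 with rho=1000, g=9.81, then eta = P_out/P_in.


P_in = 1000 * 9.81 * 91.9 * 183.7 / 1e6 = 165.6127 MW
eta = 152.4 / 165.6127 = 0.9202


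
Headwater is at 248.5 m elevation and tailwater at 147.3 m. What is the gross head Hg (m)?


Hg = 248.5 - 147.3 = 101.2000 m


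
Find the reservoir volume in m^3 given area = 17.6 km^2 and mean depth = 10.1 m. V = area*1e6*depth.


V = 17.6 * 1e6 * 10.1 = 1.7776e+08 m^3


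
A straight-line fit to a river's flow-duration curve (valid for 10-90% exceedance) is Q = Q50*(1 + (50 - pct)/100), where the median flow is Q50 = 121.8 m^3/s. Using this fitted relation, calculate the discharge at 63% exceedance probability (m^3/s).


Q = 121.8 * (1 + (50 - 63)/100) = 105.9660 m^3/s


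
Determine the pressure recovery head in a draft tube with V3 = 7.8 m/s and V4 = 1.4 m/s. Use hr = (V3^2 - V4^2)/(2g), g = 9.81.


hr = (7.8^2 - 1.4^2) / (2*9.81) = 3.0010 m


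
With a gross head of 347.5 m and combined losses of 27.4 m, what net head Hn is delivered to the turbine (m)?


Hn = 347.5 - 27.4 = 320.1000 m


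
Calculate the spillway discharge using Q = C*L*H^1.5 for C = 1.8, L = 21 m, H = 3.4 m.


Q = 1.8 * 21 * 3.4^1.5 = 236.9792 m^3/s


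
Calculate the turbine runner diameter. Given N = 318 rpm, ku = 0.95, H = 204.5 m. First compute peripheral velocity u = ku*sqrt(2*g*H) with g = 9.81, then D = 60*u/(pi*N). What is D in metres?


u = 0.95 * sqrt(2*9.81*204.5) = 60.1755 m/s
D = 60 * 60.1755 / (pi * 318) = 3.6140 m


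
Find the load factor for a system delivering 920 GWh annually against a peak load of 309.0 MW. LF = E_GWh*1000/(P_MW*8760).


LF = 920 * 1000 / (309.0 * 8760) = 0.3399


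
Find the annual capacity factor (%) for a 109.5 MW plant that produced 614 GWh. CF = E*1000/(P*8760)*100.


CF = 614 * 1000 / (109.5 * 8760) * 100 = 64.0103 %


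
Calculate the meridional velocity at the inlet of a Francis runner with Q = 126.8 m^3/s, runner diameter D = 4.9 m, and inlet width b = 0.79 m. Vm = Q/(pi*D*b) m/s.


Vm = 126.8 / (pi * 4.9 * 0.79) = 10.4267 m/s


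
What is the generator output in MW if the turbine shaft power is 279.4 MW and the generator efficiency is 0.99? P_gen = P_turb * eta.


P_gen = 279.4 * 0.99 = 276.6060 MW


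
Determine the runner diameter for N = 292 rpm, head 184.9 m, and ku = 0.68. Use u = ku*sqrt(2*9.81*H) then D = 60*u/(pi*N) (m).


u = 0.68 * sqrt(2*9.81*184.9) = 40.9569 m/s
D = 60 * 40.9569 / (pi * 292) = 2.6788 m


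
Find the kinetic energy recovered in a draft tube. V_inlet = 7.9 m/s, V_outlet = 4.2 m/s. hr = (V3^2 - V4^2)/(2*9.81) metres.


hr = (7.9^2 - 4.2^2) / (2*9.81) = 2.2819 m


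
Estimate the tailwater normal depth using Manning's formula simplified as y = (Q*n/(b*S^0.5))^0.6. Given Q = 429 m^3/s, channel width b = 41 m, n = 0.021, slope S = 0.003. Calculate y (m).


y = (429 * 0.021 / (41 * 0.003^0.5))^0.6 = 2.3014 m


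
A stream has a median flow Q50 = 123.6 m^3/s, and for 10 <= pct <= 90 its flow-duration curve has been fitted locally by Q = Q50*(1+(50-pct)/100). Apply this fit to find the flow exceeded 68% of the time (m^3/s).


Q = 123.6 * (1 + (50 - 68)/100) = 101.3520 m^3/s


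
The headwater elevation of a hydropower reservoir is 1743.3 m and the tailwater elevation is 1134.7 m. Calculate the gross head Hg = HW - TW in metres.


Hg = 1743.3 - 1134.7 = 608.6000 m


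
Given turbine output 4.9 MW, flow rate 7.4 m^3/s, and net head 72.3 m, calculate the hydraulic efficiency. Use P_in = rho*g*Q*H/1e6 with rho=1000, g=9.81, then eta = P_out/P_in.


P_in = 1000 * 9.81 * 7.4 * 72.3 / 1e6 = 5.2485 MW
eta = 4.9 / 5.2485 = 0.9336


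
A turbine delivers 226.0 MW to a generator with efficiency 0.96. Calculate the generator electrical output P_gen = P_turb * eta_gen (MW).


P_gen = 226.0 * 0.96 = 216.9600 MW


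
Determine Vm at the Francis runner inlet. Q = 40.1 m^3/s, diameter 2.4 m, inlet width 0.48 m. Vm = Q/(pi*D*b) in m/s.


Vm = 40.1 / (pi * 2.4 * 0.48) = 11.0801 m/s


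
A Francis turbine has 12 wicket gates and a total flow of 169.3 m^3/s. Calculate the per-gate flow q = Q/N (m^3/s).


q = 169.3 / 12 = 14.1083 m^3/s


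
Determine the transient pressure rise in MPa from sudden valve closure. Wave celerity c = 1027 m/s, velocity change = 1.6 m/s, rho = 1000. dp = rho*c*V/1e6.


dp = 1000 * 1027 * 1.6 / 1e6 = 1.6432 MPa


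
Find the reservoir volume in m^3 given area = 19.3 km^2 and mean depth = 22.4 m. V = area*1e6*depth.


V = 19.3 * 1e6 * 22.4 = 4.3232e+08 m^3


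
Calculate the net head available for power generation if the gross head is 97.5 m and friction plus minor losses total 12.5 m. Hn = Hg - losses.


Hn = 97.5 - 12.5 = 85.0000 m


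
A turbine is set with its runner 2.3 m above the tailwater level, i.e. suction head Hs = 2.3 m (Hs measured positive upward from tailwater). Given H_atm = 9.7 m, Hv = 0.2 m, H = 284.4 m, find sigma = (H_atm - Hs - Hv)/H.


sigma = (9.7 - 2.3 - 0.2) / 284.4 = 0.0253


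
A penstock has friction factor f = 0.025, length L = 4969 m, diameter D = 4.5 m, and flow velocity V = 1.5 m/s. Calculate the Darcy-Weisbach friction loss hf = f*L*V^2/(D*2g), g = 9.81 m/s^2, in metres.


hf = 0.025 * 4969 * 1.5^2 / (4.5 * 2 * 9.81) = 3.1658 m


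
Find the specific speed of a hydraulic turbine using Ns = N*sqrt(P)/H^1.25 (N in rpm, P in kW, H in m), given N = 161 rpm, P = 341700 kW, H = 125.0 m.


Ns = 161 * 341700^0.5 / 125.0^1.25 = 225.1702


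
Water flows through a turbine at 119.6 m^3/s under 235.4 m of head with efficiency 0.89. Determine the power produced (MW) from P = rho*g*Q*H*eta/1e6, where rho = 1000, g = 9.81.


P = 1000 * 9.81 * 119.6 * 235.4 * 0.89 / 1e6 = 245.8084 MW


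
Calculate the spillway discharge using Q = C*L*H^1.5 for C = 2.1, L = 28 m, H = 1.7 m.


Q = 2.1 * 28 * 1.7^1.5 = 130.3319 m^3/s


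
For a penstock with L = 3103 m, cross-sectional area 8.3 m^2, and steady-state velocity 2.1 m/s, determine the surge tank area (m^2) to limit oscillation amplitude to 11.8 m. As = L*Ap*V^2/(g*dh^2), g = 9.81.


As = 3103 * 8.3 * 2.1^2 / (9.81 * 11.8^2) = 83.1506 m^2


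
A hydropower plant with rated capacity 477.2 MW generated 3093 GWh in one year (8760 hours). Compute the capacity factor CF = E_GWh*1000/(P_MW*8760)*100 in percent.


CF = 3093 * 1000 / (477.2 * 8760) * 100 = 73.9904 %


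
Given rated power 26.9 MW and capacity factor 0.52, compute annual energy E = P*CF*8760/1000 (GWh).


E = 26.9 * 0.52 * 8760 / 1000 = 122.5349 GWh


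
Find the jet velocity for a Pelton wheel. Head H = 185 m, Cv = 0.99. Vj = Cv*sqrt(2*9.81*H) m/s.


Vj = 0.99 * sqrt(2*9.81*185) = 59.6445 m/s


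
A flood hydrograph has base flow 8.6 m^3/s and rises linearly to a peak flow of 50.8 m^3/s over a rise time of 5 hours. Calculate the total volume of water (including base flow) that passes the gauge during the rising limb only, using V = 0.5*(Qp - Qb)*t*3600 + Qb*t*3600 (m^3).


V = 0.5*(50.8 - 8.6)*5*3600 + 8.6*5*3600 = 534600.0000 m^3


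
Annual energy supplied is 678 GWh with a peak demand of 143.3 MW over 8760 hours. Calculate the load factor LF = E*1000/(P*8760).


LF = 678 * 1000 / (143.3 * 8760) = 0.5401


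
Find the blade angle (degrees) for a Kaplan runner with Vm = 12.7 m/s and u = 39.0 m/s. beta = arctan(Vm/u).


beta = arctan(12.7 / 39.0) = 18.0374 degrees


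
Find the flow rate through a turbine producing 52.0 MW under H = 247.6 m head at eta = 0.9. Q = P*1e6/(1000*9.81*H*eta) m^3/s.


Q = 52.0 * 1e6 / (1000 * 9.81 * 247.6 * 0.9) = 23.7871 m^3/s


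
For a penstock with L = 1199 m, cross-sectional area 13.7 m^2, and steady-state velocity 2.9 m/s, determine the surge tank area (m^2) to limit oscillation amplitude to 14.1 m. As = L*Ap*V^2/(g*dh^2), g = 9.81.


As = 1199 * 13.7 * 2.9^2 / (9.81 * 14.1^2) = 70.8318 m^2


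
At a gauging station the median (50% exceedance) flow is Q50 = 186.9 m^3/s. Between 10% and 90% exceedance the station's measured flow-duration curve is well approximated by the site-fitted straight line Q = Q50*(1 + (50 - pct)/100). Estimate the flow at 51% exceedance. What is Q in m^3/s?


Q = 186.9 * (1 + (50 - 51)/100) = 185.0310 m^3/s


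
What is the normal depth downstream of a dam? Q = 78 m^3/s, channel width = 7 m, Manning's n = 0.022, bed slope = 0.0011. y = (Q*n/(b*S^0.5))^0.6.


y = (78 * 0.022 / (7 * 0.0011^0.5))^0.6 = 3.3207 m


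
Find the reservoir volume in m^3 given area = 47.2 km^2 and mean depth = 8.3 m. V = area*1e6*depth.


V = 47.2 * 1e6 * 8.3 = 3.9176e+08 m^3


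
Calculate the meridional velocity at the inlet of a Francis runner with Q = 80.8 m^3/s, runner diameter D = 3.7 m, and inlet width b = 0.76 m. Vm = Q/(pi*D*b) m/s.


Vm = 80.8 / (pi * 3.7 * 0.76) = 9.1463 m/s


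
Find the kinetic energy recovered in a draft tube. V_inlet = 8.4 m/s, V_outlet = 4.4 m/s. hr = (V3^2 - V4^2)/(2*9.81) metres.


hr = (8.4^2 - 4.4^2) / (2*9.81) = 2.6096 m


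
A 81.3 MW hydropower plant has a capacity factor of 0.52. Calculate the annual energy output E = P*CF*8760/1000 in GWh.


E = 81.3 * 0.52 * 8760 / 1000 = 370.3378 GWh


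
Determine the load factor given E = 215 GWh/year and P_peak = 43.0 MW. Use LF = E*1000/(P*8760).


LF = 215 * 1000 / (43.0 * 8760) = 0.5708


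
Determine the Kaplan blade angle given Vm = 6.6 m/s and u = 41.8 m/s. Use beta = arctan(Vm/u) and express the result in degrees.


beta = arctan(6.6 / 41.8) = 8.9726 degrees


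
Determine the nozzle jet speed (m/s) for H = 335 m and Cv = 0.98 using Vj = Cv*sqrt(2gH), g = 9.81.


Vj = 0.98 * sqrt(2*9.81*335) = 79.4507 m/s


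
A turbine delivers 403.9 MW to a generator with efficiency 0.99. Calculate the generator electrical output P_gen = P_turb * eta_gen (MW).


P_gen = 403.9 * 0.99 = 399.8610 MW


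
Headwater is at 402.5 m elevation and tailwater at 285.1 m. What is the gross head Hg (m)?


Hg = 402.5 - 285.1 = 117.4000 m


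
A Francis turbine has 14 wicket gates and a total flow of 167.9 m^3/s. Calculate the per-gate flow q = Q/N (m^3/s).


q = 167.9 / 14 = 11.9929 m^3/s


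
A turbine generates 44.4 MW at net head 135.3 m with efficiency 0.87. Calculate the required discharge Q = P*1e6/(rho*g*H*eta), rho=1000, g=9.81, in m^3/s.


Q = 44.4 * 1e6 / (1000 * 9.81 * 135.3 * 0.87) = 38.4501 m^3/s


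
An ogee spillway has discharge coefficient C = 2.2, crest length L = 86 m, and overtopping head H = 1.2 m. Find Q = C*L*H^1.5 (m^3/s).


Q = 2.2 * 86 * 1.2^1.5 = 248.7099 m^3/s


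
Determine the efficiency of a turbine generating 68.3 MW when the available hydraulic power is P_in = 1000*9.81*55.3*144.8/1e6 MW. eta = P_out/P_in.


P_in = 1000 * 9.81 * 55.3 * 144.8 / 1e6 = 78.5530 MW
eta = 68.3 / 78.5530 = 0.8695


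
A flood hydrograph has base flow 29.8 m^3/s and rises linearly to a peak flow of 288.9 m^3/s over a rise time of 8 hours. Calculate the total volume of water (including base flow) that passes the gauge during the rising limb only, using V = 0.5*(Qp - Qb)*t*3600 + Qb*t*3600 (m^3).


V = 0.5*(288.9 - 29.8)*8*3600 + 29.8*8*3600 = 4.5893e+06 m^3


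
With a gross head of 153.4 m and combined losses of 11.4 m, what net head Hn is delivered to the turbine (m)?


Hn = 153.4 - 11.4 = 142.0000 m


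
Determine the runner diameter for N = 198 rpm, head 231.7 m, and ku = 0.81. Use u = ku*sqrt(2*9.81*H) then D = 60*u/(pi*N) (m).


u = 0.81 * sqrt(2*9.81*231.7) = 54.6132 m/s
D = 60 * 54.6132 / (pi * 198) = 5.2679 m


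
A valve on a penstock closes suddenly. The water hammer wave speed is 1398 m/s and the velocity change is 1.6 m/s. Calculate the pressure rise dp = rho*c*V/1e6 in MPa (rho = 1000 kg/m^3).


dp = 1000 * 1398 * 1.6 / 1e6 = 2.2368 MPa


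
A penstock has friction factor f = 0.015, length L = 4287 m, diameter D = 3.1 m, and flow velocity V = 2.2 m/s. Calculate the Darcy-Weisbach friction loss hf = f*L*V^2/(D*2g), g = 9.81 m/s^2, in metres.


hf = 0.015 * 4287 * 2.2^2 / (3.1 * 2 * 9.81) = 5.1172 m


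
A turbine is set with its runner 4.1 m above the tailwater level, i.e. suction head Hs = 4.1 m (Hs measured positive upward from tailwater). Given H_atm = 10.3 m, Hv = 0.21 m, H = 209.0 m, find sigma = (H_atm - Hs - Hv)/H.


sigma = (10.3 - 4.1 - 0.21) / 209.0 = 0.0287


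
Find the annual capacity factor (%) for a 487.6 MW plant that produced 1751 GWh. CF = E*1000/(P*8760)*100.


CF = 1751 * 1000 / (487.6 * 8760) * 100 = 40.9938 %


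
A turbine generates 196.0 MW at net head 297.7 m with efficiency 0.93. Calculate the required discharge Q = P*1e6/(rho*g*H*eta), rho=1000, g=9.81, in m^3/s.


Q = 196.0 * 1e6 / (1000 * 9.81 * 297.7 * 0.93) = 72.1648 m^3/s


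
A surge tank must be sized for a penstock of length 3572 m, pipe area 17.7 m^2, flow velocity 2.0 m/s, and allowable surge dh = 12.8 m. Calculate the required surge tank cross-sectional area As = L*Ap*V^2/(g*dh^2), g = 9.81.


As = 3572 * 17.7 * 2.0^2 / (9.81 * 12.8^2) = 157.3460 m^2


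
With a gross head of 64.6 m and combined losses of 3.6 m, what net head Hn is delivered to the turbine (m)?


Hn = 64.6 - 3.6 = 61.0000 m


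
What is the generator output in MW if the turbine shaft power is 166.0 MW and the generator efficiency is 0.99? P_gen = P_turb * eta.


P_gen = 166.0 * 0.99 = 164.3400 MW


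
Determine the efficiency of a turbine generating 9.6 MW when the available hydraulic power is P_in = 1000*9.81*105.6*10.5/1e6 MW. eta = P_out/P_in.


P_in = 1000 * 9.81 * 105.6 * 10.5 / 1e6 = 10.8773 MW
eta = 9.6 / 10.8773 = 0.8826


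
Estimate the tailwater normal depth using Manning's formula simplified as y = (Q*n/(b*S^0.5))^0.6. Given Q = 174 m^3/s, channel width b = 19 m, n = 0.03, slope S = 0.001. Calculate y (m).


y = (174 * 0.03 / (19 * 0.001^0.5))^0.6 = 3.6589 m


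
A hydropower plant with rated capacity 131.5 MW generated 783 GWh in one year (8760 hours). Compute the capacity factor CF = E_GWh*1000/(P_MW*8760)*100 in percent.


CF = 783 * 1000 / (131.5 * 8760) * 100 = 67.9723 %


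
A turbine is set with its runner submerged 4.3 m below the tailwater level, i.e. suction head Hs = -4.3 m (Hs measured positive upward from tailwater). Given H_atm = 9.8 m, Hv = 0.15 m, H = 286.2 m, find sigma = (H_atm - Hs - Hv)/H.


sigma = (9.8 - (-4.3) - 0.15) / 286.2 = 0.0487


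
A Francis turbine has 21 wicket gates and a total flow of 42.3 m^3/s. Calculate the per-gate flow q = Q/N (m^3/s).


q = 42.3 / 21 = 2.0143 m^3/s


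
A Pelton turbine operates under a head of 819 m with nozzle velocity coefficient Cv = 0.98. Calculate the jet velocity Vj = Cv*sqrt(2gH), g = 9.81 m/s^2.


Vj = 0.98 * sqrt(2*9.81*819) = 124.2274 m/s


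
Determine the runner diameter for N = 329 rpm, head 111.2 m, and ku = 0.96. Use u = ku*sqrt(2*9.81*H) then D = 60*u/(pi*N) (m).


u = 0.96 * sqrt(2*9.81*111.2) = 44.8408 m/s
D = 60 * 44.8408 / (pi * 329) = 2.6030 m


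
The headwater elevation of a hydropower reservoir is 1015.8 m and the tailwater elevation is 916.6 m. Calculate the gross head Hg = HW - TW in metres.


Hg = 1015.8 - 916.6 = 99.2000 m


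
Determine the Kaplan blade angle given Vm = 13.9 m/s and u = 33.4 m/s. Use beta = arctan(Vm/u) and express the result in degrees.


beta = arctan(13.9 / 33.4) = 22.5955 degrees


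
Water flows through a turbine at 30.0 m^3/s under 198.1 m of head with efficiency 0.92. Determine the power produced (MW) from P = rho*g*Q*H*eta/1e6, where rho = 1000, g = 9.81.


P = 1000 * 9.81 * 30.0 * 198.1 * 0.92 / 1e6 = 53.6368 MW


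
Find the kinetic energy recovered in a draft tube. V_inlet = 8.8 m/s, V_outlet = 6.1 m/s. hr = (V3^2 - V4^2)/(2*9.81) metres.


hr = (8.8^2 - 6.1^2) / (2*9.81) = 2.0505 m


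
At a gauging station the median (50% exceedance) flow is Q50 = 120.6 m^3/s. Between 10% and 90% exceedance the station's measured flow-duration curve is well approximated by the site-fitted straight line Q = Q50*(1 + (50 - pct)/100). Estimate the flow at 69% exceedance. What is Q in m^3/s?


Q = 120.6 * (1 + (50 - 69)/100) = 97.6860 m^3/s


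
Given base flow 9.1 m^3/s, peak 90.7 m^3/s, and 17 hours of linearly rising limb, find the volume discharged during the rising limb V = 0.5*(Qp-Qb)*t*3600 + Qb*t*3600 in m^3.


V = 0.5*(90.7 - 9.1)*17*3600 + 9.1*17*3600 = 3.0539e+06 m^3


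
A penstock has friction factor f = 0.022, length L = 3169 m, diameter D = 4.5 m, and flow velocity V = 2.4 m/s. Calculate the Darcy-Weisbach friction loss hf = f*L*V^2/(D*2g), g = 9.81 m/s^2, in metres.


hf = 0.022 * 3169 * 2.4^2 / (4.5 * 2 * 9.81) = 4.5484 m


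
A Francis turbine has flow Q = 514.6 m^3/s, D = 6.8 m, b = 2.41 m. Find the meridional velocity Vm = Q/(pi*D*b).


Vm = 514.6 / (pi * 6.8 * 2.41) = 9.9953 m/s


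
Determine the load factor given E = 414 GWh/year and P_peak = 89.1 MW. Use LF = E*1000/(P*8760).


LF = 414 * 1000 / (89.1 * 8760) = 0.5304


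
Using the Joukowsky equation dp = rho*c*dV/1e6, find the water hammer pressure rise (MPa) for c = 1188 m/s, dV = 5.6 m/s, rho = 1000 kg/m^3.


dp = 1000 * 1188 * 5.6 / 1e6 = 6.6528 MPa


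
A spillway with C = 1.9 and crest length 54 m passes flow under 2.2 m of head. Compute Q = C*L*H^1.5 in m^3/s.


Q = 1.9 * 54 * 2.2^1.5 = 334.7969 m^3/s


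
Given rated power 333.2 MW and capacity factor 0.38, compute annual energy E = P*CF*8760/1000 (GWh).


E = 333.2 * 0.38 * 8760 / 1000 = 1109.1562 GWh


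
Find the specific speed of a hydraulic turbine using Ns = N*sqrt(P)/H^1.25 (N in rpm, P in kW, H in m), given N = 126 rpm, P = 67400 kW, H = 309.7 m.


Ns = 126 * 67400^0.5 / 309.7^1.25 = 25.1782


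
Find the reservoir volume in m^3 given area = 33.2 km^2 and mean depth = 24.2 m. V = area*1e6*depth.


V = 33.2 * 1e6 * 24.2 = 8.0344e+08 m^3


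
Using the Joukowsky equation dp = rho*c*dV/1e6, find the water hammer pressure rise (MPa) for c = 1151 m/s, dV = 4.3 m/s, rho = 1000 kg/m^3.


dp = 1000 * 1151 * 4.3 / 1e6 = 4.9493 MPa


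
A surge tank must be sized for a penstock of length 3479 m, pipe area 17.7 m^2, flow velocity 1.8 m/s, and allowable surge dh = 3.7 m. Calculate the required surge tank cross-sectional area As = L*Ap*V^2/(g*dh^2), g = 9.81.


As = 3479 * 17.7 * 1.8^2 / (9.81 * 3.7^2) = 1485.5944 m^2


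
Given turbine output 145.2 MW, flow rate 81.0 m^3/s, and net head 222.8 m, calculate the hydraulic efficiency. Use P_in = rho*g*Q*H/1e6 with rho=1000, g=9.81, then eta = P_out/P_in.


P_in = 1000 * 9.81 * 81.0 * 222.8 / 1e6 = 177.0391 MW
eta = 145.2 / 177.0391 = 0.8202


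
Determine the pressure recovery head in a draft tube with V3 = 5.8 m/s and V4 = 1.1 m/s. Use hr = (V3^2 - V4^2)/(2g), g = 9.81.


hr = (5.8^2 - 1.1^2) / (2*9.81) = 1.6529 m


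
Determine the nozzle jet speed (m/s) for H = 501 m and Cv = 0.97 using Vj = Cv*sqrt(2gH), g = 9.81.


Vj = 0.97 * sqrt(2*9.81*501) = 96.1701 m/s


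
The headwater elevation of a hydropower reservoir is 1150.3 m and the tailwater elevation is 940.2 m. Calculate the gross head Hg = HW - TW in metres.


Hg = 1150.3 - 940.2 = 210.1000 m


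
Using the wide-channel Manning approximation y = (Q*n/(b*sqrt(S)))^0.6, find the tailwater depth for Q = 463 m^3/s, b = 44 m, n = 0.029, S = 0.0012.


y = (463 * 0.029 / (44 * 0.0012^0.5))^0.6 = 3.6894 m


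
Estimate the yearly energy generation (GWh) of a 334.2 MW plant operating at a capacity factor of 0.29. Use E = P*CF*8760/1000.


E = 334.2 * 0.29 * 8760 / 1000 = 849.0017 GWh


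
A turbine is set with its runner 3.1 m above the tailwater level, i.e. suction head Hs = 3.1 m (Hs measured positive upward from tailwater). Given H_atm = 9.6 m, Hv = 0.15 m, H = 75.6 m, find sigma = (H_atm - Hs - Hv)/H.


sigma = (9.6 - 3.1 - 0.15) / 75.6 = 0.0840


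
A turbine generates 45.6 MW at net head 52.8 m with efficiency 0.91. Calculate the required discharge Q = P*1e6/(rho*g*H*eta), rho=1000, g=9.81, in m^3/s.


Q = 45.6 * 1e6 / (1000 * 9.81 * 52.8 * 0.91) = 96.7432 m^3/s


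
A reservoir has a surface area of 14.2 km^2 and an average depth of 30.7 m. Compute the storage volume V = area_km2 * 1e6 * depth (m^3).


V = 14.2 * 1e6 * 30.7 = 4.3594e+08 m^3


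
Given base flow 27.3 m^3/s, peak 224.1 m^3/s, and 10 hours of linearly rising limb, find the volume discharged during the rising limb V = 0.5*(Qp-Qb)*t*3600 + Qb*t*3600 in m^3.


V = 0.5*(224.1 - 27.3)*10*3600 + 27.3*10*3600 = 4.5252e+06 m^3


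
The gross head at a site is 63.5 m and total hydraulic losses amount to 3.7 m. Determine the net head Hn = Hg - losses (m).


Hn = 63.5 - 3.7 = 59.8000 m


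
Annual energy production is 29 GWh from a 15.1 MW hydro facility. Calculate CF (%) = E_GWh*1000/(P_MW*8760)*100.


CF = 29 * 1000 / (15.1 * 8760) * 100 = 21.9239 %


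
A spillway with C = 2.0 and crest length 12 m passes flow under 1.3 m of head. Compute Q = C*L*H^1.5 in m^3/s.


Q = 2.0 * 12 * 1.3^1.5 = 35.5735 m^3/s


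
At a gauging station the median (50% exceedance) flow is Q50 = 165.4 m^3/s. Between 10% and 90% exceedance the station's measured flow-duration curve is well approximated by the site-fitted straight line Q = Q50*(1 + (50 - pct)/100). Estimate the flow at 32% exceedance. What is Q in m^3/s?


Q = 165.4 * (1 + (50 - 32)/100) = 195.1720 m^3/s


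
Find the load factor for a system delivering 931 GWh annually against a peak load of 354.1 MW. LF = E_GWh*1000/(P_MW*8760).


LF = 931 * 1000 / (354.1 * 8760) = 0.3001


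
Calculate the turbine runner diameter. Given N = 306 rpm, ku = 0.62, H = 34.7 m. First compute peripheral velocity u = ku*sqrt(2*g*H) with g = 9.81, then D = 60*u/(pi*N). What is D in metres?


u = 0.62 * sqrt(2*9.81*34.7) = 16.1773 m/s
D = 60 * 16.1773 / (pi * 306) = 1.0097 m


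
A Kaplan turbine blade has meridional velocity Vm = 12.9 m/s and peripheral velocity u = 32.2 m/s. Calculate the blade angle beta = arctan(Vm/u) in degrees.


beta = arctan(12.9 / 32.2) = 21.8321 degrees


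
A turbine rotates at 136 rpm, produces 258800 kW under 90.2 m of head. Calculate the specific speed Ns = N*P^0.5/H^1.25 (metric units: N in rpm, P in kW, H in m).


Ns = 136 * 258800^0.5 / 90.2^1.25 = 248.8931


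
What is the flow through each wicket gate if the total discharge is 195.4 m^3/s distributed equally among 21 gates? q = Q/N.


q = 195.4 / 21 = 9.3048 m^3/s


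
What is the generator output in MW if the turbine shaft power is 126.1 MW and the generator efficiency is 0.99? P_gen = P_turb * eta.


P_gen = 126.1 * 0.99 = 124.8390 MW


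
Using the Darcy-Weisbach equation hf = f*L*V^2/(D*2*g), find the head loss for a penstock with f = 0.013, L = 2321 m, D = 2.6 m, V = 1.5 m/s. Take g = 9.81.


hf = 0.013 * 2321 * 1.5^2 / (2.6 * 2 * 9.81) = 1.3308 m


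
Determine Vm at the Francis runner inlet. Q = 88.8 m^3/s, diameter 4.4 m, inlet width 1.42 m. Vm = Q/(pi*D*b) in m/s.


Vm = 88.8 / (pi * 4.4 * 1.42) = 4.5240 m/s


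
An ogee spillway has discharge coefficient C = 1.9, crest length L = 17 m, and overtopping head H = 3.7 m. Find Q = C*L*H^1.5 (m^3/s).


Q = 1.9 * 17 * 3.7^1.5 = 229.8821 m^3/s


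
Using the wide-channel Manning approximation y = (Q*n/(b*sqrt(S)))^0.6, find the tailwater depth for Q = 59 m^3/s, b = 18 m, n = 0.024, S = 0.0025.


y = (59 * 0.024 / (18 * 0.0025^0.5))^0.6 = 1.3125 m


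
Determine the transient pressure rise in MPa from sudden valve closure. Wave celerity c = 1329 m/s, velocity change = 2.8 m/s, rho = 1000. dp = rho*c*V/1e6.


dp = 1000 * 1329 * 2.8 / 1e6 = 3.7212 MPa


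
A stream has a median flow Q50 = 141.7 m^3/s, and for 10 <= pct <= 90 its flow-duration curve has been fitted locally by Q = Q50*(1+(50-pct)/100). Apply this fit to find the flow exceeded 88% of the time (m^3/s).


Q = 141.7 * (1 + (50 - 88)/100) = 87.8540 m^3/s


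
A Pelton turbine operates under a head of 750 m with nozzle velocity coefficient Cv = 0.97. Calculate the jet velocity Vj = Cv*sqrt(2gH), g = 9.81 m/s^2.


Vj = 0.97 * sqrt(2*9.81*750) = 117.6662 m/s


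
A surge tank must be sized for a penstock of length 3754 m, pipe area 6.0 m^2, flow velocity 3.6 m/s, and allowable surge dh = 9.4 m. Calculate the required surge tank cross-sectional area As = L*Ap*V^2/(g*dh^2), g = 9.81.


As = 3754 * 6.0 * 3.6^2 / (9.81 * 9.4^2) = 336.7641 m^2


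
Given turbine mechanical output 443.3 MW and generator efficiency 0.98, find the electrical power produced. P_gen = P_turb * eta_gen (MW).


P_gen = 443.3 * 0.98 = 434.4340 MW


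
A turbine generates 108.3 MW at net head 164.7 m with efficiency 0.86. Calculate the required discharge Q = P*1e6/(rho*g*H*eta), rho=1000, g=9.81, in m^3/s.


Q = 108.3 * 1e6 / (1000 * 9.81 * 164.7 * 0.86) = 77.9413 m^3/s
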